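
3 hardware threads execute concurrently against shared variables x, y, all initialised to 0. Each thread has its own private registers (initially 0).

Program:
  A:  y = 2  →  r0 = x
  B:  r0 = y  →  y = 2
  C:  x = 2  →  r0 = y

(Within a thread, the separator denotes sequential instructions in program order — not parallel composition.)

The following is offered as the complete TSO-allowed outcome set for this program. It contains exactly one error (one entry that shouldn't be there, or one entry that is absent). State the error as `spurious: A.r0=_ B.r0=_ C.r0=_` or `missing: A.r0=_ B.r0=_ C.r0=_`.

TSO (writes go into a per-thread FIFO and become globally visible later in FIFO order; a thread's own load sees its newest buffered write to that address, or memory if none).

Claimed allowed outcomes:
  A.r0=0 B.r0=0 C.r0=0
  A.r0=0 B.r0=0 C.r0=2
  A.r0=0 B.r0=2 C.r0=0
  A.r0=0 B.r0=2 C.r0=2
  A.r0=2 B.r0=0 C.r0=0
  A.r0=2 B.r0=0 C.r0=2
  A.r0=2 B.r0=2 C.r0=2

missing: A.r0=2 B.r0=2 C.r0=0

outcome vector order: (A.r0,B.r0,C.r0)
[TSO] allowed = {0/0/0; 0/0/2; 0/2/0; 0/2/2; 2/0/0; 2/0/2; 2/2/0; 2/2/2}
TSO∖claimed = {2/2/0}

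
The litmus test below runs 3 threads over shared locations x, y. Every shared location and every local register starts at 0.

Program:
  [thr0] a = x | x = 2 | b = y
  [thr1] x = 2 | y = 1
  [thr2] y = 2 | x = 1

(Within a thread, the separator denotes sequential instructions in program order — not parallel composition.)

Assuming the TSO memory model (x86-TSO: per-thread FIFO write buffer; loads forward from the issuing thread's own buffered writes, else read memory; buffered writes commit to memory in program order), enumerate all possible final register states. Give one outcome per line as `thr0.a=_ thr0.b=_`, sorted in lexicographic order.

outcome vector order: (thr0.a,thr0.b)
|TSO outcomes| = 8

thr0.a=0 thr0.b=0
thr0.a=0 thr0.b=1
thr0.a=0 thr0.b=2
thr0.a=1 thr0.b=1
thr0.a=1 thr0.b=2
thr0.a=2 thr0.b=0
thr0.a=2 thr0.b=1
thr0.a=2 thr0.b=2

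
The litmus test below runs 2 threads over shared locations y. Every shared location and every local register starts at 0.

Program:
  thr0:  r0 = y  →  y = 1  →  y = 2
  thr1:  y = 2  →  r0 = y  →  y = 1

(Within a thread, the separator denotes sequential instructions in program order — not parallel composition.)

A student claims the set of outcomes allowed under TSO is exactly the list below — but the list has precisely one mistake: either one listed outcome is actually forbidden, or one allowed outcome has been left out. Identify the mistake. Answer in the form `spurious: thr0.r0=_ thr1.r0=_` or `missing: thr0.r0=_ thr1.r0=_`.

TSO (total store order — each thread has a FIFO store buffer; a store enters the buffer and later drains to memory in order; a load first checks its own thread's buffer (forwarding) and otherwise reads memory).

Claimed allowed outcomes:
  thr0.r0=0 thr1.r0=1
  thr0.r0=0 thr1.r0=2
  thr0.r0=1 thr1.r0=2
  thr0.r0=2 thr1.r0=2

missing: thr0.r0=2 thr1.r0=1

outcome vector order: (thr0.r0,thr1.r0)
[TSO] allowed = {(0,1) (0,2) (1,2) (2,1) (2,2)}
TSO∖claimed = {(2,1)}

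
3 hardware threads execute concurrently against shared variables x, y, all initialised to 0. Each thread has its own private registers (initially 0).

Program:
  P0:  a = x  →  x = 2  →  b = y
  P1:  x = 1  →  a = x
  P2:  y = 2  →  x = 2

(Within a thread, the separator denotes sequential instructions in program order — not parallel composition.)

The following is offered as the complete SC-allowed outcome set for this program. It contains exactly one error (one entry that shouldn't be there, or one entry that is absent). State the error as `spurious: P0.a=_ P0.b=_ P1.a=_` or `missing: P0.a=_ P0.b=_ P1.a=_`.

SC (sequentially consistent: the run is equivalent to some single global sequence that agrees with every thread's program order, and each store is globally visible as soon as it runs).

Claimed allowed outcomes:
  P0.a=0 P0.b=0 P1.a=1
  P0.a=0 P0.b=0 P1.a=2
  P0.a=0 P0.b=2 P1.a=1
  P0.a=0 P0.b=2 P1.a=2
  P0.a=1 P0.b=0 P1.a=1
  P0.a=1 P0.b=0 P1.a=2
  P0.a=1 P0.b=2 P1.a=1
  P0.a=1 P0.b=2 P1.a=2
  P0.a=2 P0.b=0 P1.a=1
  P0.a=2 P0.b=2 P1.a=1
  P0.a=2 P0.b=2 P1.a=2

spurious: P0.a=2 P0.b=0 P1.a=1

outcome vector order: (P0.a,P0.b,P1.a)
SC: 10 outcomes — {(0,0,1); (0,0,2); (0,2,1); (0,2,2); (1,0,1); (1,0,2); (1,2,1); (1,2,2); (2,2,1); (2,2,2)}
claimed∖SC = {(2,0,1)}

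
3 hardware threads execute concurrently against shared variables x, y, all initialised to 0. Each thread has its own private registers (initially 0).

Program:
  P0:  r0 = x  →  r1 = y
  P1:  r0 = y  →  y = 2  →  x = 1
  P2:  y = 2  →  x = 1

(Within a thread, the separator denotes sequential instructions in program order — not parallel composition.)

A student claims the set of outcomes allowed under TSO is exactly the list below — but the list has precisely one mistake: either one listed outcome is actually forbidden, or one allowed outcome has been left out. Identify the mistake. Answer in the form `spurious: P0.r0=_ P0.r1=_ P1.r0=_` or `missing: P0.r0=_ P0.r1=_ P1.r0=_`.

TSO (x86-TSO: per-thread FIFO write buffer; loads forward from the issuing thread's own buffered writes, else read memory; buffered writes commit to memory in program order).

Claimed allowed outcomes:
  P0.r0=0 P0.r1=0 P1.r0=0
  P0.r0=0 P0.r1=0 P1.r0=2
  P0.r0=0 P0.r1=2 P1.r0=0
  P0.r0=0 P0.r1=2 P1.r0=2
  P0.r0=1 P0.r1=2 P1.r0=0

outcome vector order: (P0.r0,P0.r1,P1.r0)
under TSO → (0,0,0), (0,0,2), (0,2,0), (0,2,2), (1,2,0), (1,2,2)
TSO∖claimed = {(1,2,2)}

missing: P0.r0=1 P0.r1=2 P1.r0=2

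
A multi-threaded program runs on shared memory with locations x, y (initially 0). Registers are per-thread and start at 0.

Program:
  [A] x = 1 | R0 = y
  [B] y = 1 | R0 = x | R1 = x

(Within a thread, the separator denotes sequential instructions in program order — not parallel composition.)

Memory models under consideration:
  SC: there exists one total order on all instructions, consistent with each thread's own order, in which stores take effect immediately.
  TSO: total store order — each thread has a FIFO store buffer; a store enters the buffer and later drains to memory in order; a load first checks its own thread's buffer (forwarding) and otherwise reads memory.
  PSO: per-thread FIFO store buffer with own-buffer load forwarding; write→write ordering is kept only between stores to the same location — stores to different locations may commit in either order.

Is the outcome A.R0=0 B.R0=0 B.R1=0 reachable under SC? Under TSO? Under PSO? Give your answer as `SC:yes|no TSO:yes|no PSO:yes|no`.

outcome vector order: (A.R0,B.R0,B.R1)
under SC → 011; 100; 101; 111
under TSO → 000; 001; 011; 100; 101; 111
under PSO → 000; 001; 011; 100; 101; 111
target 000 ∈ {TSO,PSO}

SC:no TSO:yes PSO:yes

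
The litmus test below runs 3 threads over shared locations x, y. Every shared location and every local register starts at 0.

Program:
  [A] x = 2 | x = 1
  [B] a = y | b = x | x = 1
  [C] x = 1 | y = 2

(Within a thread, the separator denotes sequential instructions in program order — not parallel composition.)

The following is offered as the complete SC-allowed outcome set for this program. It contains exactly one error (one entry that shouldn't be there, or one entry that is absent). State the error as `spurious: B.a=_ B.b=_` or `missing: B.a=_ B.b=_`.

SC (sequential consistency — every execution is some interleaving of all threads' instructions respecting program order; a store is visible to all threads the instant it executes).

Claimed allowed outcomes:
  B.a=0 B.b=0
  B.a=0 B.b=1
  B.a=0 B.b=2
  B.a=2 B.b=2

outcome vector order: (B.a,B.b)
under SC → 0/0; 0/1; 0/2; 2/1; 2/2
SC∖claimed = {2/1}

missing: B.a=2 B.b=1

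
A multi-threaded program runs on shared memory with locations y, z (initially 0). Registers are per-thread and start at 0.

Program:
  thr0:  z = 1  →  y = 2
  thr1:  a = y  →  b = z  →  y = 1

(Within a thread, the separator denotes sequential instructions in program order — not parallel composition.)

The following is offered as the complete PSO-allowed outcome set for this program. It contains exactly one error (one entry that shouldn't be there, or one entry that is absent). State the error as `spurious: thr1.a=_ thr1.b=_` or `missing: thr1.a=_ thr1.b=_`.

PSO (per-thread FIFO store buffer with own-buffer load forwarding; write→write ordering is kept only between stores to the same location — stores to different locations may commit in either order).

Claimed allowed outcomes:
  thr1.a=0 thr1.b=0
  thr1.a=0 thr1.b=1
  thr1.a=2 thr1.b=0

missing: thr1.a=2 thr1.b=1

outcome vector order: (thr1.a,thr1.b)
[PSO] allowed = {(0,0); (0,1); (2,0); (2,1)}
PSO∖claimed = {(2,1)}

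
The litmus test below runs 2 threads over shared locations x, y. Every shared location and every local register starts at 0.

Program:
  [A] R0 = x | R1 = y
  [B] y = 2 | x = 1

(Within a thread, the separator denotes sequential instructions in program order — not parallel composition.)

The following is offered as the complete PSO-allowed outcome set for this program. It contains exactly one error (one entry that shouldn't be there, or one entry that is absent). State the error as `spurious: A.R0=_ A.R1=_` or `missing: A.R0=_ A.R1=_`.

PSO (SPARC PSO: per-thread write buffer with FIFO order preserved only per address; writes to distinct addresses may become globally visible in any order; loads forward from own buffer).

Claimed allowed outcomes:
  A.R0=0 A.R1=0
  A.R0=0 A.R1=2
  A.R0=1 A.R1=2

missing: A.R0=1 A.R1=0

outcome vector order: (A.R0,A.R1)
PSO (4): <0 0>, <0 2>, <1 0>, <1 2>
PSO∖claimed = {<1 0>}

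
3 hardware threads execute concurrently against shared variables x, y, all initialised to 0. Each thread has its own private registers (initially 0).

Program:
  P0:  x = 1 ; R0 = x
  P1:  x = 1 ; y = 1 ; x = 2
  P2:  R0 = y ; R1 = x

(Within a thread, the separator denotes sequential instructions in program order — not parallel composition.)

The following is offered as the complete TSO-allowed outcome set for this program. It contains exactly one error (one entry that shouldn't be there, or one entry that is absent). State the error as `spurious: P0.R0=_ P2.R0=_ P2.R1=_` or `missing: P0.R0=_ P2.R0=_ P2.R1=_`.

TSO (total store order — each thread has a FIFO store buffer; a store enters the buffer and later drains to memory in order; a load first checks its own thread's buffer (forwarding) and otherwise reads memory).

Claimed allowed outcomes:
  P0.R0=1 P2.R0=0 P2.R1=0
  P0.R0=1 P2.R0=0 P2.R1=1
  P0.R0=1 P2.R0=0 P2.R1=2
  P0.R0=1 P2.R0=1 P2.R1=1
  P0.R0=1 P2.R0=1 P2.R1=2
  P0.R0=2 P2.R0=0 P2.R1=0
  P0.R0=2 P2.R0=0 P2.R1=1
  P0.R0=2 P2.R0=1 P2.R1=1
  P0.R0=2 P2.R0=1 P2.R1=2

outcome vector order: (P0.R0,P2.R0,P2.R1)
TSO (10): <1 0 0>; <1 0 1>; <1 0 2>; <1 1 1>; <1 1 2>; <2 0 0>; <2 0 1>; <2 0 2>; <2 1 1>; <2 1 2>
TSO∖claimed = {<2 0 2>}

missing: P0.R0=2 P2.R0=0 P2.R1=2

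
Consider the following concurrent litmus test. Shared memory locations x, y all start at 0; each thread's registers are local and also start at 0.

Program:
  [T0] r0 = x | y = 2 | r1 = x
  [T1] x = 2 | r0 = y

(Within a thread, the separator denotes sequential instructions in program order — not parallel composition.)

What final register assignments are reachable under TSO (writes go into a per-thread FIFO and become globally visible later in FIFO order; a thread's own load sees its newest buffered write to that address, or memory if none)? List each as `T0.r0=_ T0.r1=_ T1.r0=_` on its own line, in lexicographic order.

T0.r0=0 T0.r1=0 T1.r0=0
T0.r0=0 T0.r1=0 T1.r0=2
T0.r0=0 T0.r1=2 T1.r0=0
T0.r0=0 T0.r1=2 T1.r0=2
T0.r0=2 T0.r1=2 T1.r0=0
T0.r0=2 T0.r1=2 T1.r0=2

outcome vector order: (T0.r0,T0.r1,T1.r0)
|TSO outcomes| = 6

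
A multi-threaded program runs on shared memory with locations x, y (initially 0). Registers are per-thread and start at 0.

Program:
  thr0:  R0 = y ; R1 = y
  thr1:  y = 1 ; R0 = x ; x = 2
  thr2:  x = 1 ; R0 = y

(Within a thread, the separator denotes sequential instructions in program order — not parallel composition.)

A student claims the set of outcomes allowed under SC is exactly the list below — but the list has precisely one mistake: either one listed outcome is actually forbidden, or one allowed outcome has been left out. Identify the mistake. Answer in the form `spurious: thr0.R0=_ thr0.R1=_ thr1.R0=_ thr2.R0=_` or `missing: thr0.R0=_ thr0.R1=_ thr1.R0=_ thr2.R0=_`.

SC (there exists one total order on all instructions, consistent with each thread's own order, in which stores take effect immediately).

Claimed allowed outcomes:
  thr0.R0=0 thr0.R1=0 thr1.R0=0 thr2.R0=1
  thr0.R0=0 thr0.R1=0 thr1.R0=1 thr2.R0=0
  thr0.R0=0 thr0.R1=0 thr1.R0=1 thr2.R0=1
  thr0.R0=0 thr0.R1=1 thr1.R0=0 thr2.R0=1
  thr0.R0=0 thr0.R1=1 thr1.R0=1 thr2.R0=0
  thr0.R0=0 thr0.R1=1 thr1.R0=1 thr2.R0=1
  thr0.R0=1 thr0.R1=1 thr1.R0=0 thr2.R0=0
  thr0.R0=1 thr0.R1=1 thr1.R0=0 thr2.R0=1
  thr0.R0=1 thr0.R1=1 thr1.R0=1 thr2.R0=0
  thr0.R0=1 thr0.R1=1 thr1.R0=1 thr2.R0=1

outcome vector order: (thr0.R0,thr0.R1,thr1.R0,thr2.R0)
under SC → 0/0/0/1; 0/0/1/0; 0/0/1/1; 0/1/0/1; 0/1/1/0; 0/1/1/1; 1/1/0/1; 1/1/1/0; 1/1/1/1
claimed∖SC = {1/1/0/0}

spurious: thr0.R0=1 thr0.R1=1 thr1.R0=0 thr2.R0=0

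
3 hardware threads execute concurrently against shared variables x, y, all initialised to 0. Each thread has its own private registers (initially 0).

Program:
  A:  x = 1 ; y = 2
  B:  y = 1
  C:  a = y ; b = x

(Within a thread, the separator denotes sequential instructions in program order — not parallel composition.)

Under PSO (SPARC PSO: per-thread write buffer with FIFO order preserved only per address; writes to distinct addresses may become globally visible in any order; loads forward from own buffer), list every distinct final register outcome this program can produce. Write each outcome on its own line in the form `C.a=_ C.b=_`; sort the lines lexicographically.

outcome vector order: (C.a,C.b)
|PSO outcomes| = 6

C.a=0 C.b=0
C.a=0 C.b=1
C.a=1 C.b=0
C.a=1 C.b=1
C.a=2 C.b=0
C.a=2 C.b=1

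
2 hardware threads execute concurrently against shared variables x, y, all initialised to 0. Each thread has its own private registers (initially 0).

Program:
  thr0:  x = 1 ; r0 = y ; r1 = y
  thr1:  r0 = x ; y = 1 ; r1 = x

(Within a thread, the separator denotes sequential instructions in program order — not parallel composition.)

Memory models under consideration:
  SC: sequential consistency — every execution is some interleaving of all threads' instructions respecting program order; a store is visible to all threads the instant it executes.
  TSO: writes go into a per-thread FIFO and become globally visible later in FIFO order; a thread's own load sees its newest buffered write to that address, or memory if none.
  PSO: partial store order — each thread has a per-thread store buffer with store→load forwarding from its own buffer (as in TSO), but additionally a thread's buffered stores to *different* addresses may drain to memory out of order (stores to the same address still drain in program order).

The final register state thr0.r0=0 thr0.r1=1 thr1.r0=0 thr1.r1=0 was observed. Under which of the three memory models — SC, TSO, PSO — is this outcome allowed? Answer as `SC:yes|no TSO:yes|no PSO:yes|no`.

SC:no TSO:yes PSO:yes

outcome vector order: (thr0.r0,thr0.r1,thr1.r0,thr1.r1)
[SC] allowed = {0/0/0/1 0/0/1/1 0/1/0/1 0/1/1/1 1/1/0/0 1/1/0/1 1/1/1/1}
[TSO] allowed = {0/0/0/0 0/0/0/1 0/0/1/1 0/1/0/0 0/1/0/1 0/1/1/1 1/1/0/0 1/1/0/1 1/1/1/1}
[PSO] allowed = {0/0/0/0 0/0/0/1 0/0/1/1 0/1/0/0 0/1/0/1 0/1/1/1 1/1/0/0 1/1/0/1 1/1/1/1}
target 0/1/0/0 ∈ {TSO,PSO}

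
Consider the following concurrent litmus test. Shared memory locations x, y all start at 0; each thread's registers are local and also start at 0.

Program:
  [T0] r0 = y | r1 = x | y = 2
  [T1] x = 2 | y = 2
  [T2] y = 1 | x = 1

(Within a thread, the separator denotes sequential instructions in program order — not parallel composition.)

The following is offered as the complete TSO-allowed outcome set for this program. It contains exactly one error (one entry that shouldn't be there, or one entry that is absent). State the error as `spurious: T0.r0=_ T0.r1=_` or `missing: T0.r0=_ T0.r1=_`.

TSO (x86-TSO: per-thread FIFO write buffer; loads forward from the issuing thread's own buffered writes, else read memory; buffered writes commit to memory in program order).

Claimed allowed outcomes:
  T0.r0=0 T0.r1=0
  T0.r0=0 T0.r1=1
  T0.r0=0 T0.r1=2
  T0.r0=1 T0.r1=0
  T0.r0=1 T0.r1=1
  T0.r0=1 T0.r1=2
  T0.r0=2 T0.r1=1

outcome vector order: (T0.r0,T0.r1)
TSO (8): 00; 01; 02; 10; 11; 12; 21; 22
TSO∖claimed = {22}

missing: T0.r0=2 T0.r1=2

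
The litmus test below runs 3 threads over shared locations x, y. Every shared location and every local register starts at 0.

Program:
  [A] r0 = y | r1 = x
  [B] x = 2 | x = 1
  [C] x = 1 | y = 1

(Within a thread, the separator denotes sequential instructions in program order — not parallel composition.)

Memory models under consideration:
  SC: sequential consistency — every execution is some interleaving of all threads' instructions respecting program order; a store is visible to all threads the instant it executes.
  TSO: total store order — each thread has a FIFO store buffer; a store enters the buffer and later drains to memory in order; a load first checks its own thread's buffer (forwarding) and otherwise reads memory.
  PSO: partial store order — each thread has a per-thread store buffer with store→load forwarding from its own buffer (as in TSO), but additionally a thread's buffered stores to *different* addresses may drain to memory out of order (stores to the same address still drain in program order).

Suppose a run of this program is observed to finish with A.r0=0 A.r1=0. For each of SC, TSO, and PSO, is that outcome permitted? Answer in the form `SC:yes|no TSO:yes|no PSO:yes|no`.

SC:yes TSO:yes PSO:yes

outcome vector order: (A.r0,A.r1)
[SC] allowed = {<0 0>; <0 1>; <0 2>; <1 1>; <1 2>}
[TSO] allowed = {<0 0>; <0 1>; <0 2>; <1 1>; <1 2>}
[PSO] allowed = {<0 0>; <0 1>; <0 2>; <1 0>; <1 1>; <1 2>}
target <0 0> ∈ {SC,TSO,PSO}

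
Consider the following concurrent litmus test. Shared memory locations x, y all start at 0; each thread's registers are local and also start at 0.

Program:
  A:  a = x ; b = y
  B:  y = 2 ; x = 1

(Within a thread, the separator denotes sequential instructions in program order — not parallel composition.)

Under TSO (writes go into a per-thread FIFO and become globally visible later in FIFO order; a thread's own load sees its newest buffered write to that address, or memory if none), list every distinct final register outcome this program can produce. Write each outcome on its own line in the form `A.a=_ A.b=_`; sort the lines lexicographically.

outcome vector order: (A.a,A.b)
|TSO outcomes| = 3

A.a=0 A.b=0
A.a=0 A.b=2
A.a=1 A.b=2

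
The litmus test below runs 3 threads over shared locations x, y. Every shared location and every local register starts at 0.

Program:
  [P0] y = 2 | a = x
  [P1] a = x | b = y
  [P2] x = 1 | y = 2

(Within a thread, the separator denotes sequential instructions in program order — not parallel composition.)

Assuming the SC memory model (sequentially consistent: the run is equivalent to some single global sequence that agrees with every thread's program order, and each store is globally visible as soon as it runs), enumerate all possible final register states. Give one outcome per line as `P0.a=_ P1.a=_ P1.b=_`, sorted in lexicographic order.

P0.a=0 P1.a=0 P1.b=0
P0.a=0 P1.a=0 P1.b=2
P0.a=0 P1.a=1 P1.b=2
P0.a=1 P1.a=0 P1.b=0
P0.a=1 P1.a=0 P1.b=2
P0.a=1 P1.a=1 P1.b=0
P0.a=1 P1.a=1 P1.b=2

outcome vector order: (P0.a,P1.a,P1.b)
|SC outcomes| = 7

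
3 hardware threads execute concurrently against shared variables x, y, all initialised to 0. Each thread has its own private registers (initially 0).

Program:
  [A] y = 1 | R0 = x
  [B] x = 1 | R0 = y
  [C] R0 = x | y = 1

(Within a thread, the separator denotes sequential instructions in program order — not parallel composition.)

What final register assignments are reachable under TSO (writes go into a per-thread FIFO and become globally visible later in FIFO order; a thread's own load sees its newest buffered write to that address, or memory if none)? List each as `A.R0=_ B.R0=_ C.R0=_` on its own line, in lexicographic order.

outcome vector order: (A.R0,B.R0,C.R0)
|TSO outcomes| = 8

A.R0=0 B.R0=0 C.R0=0
A.R0=0 B.R0=0 C.R0=1
A.R0=0 B.R0=1 C.R0=0
A.R0=0 B.R0=1 C.R0=1
A.R0=1 B.R0=0 C.R0=0
A.R0=1 B.R0=0 C.R0=1
A.R0=1 B.R0=1 C.R0=0
A.R0=1 B.R0=1 C.R0=1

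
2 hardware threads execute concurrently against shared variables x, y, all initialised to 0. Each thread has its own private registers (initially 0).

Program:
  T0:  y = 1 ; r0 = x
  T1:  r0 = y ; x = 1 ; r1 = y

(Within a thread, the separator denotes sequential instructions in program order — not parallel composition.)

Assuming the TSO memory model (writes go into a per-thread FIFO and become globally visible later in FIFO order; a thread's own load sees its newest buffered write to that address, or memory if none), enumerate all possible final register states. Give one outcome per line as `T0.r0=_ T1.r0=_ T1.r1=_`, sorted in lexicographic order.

T0.r0=0 T1.r0=0 T1.r1=0
T0.r0=0 T1.r0=0 T1.r1=1
T0.r0=0 T1.r0=1 T1.r1=1
T0.r0=1 T1.r0=0 T1.r1=0
T0.r0=1 T1.r0=0 T1.r1=1
T0.r0=1 T1.r0=1 T1.r1=1

outcome vector order: (T0.r0,T1.r0,T1.r1)
|TSO outcomes| = 6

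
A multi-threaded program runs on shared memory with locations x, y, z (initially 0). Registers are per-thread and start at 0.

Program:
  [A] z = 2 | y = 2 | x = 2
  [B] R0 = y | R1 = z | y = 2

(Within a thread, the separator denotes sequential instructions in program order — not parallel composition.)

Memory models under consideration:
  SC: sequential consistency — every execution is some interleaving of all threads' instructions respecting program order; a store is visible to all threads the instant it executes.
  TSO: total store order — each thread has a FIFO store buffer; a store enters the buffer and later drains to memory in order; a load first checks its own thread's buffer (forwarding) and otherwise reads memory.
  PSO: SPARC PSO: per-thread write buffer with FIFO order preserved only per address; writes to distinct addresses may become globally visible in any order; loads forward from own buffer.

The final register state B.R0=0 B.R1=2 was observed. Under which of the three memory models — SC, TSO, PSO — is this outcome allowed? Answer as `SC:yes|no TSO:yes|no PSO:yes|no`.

outcome vector order: (B.R0,B.R1)
SC (3): <0 0>; <0 2>; <2 2>
TSO (3): <0 0>; <0 2>; <2 2>
PSO (4): <0 0>; <0 2>; <2 0>; <2 2>
target <0 2> ∈ {SC,TSO,PSO}

SC:yes TSO:yes PSO:yes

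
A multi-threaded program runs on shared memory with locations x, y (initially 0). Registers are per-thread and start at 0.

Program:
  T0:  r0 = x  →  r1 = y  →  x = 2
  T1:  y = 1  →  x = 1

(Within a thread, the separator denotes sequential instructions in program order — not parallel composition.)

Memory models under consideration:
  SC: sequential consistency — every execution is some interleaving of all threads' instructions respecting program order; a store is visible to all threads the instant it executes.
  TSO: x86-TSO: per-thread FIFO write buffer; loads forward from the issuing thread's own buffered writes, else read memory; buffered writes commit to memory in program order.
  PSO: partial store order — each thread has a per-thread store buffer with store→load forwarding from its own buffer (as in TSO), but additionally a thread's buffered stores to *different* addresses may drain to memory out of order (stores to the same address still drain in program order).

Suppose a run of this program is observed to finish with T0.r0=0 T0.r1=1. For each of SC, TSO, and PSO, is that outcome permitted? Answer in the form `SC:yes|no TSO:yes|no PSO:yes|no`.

outcome vector order: (T0.r0,T0.r1)
SC: 3 outcomes — {0/0 0/1 1/1}
TSO: 3 outcomes — {0/0 0/1 1/1}
PSO: 4 outcomes — {0/0 0/1 1/0 1/1}
target 0/1 ∈ {SC,TSO,PSO}

SC:yes TSO:yes PSO:yes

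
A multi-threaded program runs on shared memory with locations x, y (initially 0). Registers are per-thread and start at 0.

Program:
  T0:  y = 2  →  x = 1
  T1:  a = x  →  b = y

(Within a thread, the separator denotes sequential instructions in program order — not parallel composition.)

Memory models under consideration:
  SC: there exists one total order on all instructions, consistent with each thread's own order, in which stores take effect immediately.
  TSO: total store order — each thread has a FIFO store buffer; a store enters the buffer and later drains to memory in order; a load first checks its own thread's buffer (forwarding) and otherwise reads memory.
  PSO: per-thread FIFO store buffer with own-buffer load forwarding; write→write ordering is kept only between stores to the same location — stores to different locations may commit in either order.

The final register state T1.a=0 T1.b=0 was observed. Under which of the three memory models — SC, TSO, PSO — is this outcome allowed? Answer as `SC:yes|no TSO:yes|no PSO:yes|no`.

SC:yes TSO:yes PSO:yes

outcome vector order: (T1.a,T1.b)
SC (3): 00; 02; 12
TSO (3): 00; 02; 12
PSO (4): 00; 02; 10; 12
target 00 ∈ {SC,TSO,PSO}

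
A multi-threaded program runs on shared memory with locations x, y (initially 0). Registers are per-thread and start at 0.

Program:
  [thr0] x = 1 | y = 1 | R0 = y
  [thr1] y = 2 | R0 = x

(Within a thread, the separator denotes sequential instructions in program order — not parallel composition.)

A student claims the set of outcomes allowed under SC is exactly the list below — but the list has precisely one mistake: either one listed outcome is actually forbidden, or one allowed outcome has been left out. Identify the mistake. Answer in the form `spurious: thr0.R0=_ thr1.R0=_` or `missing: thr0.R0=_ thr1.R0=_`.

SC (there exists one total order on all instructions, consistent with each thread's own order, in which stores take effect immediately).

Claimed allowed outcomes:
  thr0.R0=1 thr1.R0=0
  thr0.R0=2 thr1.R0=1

outcome vector order: (thr0.R0,thr1.R0)
SC: 3 outcomes — {(1,0), (1,1), (2,1)}
SC∖claimed = {(1,1)}

missing: thr0.R0=1 thr1.R0=1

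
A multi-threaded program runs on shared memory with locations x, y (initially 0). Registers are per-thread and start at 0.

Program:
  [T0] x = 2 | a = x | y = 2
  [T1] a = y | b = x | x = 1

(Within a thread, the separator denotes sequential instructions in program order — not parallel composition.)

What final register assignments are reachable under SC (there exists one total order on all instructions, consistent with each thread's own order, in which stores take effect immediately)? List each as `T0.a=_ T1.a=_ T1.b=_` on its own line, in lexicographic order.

T0.a=1 T1.a=0 T1.b=0
T0.a=1 T1.a=0 T1.b=2
T0.a=2 T1.a=0 T1.b=0
T0.a=2 T1.a=0 T1.b=2
T0.a=2 T1.a=2 T1.b=2

outcome vector order: (T0.a,T1.a,T1.b)
|SC outcomes| = 5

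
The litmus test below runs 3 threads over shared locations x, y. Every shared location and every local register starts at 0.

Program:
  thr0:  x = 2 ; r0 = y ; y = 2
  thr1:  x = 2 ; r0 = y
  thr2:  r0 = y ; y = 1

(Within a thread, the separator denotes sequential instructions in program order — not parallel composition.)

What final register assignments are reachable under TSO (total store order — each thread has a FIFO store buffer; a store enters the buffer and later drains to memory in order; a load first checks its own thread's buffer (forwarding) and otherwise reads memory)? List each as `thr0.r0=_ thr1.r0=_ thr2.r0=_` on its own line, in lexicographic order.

thr0.r0=0 thr1.r0=0 thr2.r0=0
thr0.r0=0 thr1.r0=0 thr2.r0=2
thr0.r0=0 thr1.r0=1 thr2.r0=0
thr0.r0=0 thr1.r0=1 thr2.r0=2
thr0.r0=0 thr1.r0=2 thr2.r0=0
thr0.r0=0 thr1.r0=2 thr2.r0=2
thr0.r0=1 thr1.r0=0 thr2.r0=0
thr0.r0=1 thr1.r0=1 thr2.r0=0
thr0.r0=1 thr1.r0=2 thr2.r0=0

outcome vector order: (thr0.r0,thr1.r0,thr2.r0)
|TSO outcomes| = 9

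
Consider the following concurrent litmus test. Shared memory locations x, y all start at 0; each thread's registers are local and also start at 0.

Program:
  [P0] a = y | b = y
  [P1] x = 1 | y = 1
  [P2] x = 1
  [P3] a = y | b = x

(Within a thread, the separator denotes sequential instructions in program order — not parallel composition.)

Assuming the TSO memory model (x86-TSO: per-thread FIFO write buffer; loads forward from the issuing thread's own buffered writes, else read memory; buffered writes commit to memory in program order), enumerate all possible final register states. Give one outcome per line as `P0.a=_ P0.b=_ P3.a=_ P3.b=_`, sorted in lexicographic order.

P0.a=0 P0.b=0 P3.a=0 P3.b=0
P0.a=0 P0.b=0 P3.a=0 P3.b=1
P0.a=0 P0.b=0 P3.a=1 P3.b=1
P0.a=0 P0.b=1 P3.a=0 P3.b=0
P0.a=0 P0.b=1 P3.a=0 P3.b=1
P0.a=0 P0.b=1 P3.a=1 P3.b=1
P0.a=1 P0.b=1 P3.a=0 P3.b=0
P0.a=1 P0.b=1 P3.a=0 P3.b=1
P0.a=1 P0.b=1 P3.a=1 P3.b=1

outcome vector order: (P0.a,P0.b,P3.a,P3.b)
|TSO outcomes| = 9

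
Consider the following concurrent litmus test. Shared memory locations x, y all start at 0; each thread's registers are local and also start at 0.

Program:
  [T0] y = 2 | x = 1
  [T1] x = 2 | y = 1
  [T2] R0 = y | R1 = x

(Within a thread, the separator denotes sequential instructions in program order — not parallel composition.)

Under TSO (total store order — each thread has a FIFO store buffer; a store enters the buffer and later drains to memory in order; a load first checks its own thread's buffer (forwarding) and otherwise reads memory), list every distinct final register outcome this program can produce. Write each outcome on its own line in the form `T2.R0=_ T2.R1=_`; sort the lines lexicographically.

T2.R0=0 T2.R1=0
T2.R0=0 T2.R1=1
T2.R0=0 T2.R1=2
T2.R0=1 T2.R1=1
T2.R0=1 T2.R1=2
T2.R0=2 T2.R1=0
T2.R0=2 T2.R1=1
T2.R0=2 T2.R1=2

outcome vector order: (T2.R0,T2.R1)
|TSO outcomes| = 8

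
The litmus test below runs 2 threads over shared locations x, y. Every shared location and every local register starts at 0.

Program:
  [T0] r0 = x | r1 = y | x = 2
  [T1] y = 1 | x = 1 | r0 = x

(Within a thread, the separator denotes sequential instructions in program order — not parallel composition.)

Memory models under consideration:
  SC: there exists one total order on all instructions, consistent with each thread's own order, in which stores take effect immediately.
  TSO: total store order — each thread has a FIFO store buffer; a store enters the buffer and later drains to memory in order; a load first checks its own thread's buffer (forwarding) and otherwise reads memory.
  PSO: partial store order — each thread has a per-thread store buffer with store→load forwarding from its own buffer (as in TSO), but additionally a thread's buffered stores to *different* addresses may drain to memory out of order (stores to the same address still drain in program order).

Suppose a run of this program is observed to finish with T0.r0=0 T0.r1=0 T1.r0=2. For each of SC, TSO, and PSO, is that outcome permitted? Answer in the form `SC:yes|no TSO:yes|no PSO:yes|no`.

outcome vector order: (T0.r0,T0.r1,T1.r0)
[SC] allowed = {001; 002; 011; 012; 111; 112}
[TSO] allowed = {001; 002; 011; 012; 111; 112}
[PSO] allowed = {001; 002; 011; 012; 101; 102; 111; 112}
target 002 ∈ {SC,TSO,PSO}

SC:yes TSO:yes PSO:yes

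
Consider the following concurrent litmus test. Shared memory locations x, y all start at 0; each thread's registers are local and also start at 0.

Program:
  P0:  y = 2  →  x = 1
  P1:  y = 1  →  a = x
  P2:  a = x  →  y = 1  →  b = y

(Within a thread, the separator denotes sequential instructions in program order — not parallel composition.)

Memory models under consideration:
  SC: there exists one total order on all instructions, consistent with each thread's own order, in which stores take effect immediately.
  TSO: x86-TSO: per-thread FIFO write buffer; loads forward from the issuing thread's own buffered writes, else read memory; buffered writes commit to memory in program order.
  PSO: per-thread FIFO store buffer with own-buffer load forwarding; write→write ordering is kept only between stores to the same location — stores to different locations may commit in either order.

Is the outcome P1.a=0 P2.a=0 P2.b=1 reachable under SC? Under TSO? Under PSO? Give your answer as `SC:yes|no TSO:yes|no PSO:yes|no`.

SC:yes TSO:yes PSO:yes

outcome vector order: (P1.a,P2.a,P2.b)
SC (6): 001 002 011 101 102 111
TSO (6): 001 002 011 101 102 111
PSO (8): 001 002 011 012 101 102 111 112
target 001 ∈ {SC,TSO,PSO}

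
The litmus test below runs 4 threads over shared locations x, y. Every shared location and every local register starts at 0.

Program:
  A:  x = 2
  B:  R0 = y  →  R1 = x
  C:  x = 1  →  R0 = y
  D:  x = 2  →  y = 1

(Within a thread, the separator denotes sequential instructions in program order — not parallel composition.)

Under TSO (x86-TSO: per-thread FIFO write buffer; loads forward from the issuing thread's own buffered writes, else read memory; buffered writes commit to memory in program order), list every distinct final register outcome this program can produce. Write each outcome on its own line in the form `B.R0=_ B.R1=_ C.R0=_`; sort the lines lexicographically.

outcome vector order: (B.R0,B.R1,C.R0)
|TSO outcomes| = 10

B.R0=0 B.R1=0 C.R0=0
B.R0=0 B.R1=0 C.R0=1
B.R0=0 B.R1=1 C.R0=0
B.R0=0 B.R1=1 C.R0=1
B.R0=0 B.R1=2 C.R0=0
B.R0=0 B.R1=2 C.R0=1
B.R0=1 B.R1=1 C.R0=0
B.R0=1 B.R1=1 C.R0=1
B.R0=1 B.R1=2 C.R0=0
B.R0=1 B.R1=2 C.R0=1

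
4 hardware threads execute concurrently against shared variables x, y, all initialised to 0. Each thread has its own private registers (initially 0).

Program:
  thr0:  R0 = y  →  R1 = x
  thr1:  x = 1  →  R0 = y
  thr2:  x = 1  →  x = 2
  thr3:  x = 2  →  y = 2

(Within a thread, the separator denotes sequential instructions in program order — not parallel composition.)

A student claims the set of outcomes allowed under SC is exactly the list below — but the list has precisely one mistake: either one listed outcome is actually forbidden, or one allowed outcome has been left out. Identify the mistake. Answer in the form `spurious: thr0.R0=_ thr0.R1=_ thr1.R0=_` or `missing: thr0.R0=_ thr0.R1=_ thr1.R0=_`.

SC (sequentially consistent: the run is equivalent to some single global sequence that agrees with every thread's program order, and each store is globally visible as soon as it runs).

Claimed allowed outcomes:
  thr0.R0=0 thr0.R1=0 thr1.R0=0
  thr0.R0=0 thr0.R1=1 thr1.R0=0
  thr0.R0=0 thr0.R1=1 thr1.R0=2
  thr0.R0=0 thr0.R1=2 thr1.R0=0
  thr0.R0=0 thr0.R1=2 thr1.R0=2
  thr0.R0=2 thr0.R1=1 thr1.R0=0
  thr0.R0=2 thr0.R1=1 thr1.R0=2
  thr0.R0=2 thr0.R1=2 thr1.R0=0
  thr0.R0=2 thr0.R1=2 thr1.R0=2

missing: thr0.R0=0 thr0.R1=0 thr1.R0=2

outcome vector order: (thr0.R0,thr0.R1,thr1.R0)
[SC] allowed = {0/0/0 0/0/2 0/1/0 0/1/2 0/2/0 0/2/2 2/1/0 2/1/2 2/2/0 2/2/2}
SC∖claimed = {0/0/2}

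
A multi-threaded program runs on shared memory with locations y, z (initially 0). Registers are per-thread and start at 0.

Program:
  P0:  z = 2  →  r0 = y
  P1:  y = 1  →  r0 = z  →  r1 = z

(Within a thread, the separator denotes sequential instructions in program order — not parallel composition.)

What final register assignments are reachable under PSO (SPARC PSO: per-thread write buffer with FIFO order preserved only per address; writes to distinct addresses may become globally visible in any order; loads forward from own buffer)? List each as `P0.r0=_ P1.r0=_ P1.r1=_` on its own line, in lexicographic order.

outcome vector order: (P0.r0,P1.r0,P1.r1)
|PSO outcomes| = 6

P0.r0=0 P1.r0=0 P1.r1=0
P0.r0=0 P1.r0=0 P1.r1=2
P0.r0=0 P1.r0=2 P1.r1=2
P0.r0=1 P1.r0=0 P1.r1=0
P0.r0=1 P1.r0=0 P1.r1=2
P0.r0=1 P1.r0=2 P1.r1=2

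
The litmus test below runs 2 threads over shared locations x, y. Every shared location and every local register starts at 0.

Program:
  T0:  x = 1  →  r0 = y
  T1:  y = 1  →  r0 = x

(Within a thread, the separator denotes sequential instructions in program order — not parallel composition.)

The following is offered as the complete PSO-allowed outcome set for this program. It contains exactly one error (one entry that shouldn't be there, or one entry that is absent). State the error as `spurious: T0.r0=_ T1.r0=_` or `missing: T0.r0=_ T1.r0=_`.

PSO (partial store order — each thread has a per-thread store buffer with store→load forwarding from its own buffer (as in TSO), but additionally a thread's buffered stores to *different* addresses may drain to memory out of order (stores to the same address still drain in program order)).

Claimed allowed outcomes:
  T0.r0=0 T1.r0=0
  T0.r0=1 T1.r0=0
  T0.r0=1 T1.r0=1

outcome vector order: (T0.r0,T1.r0)
[PSO] allowed = {0/0 0/1 1/0 1/1}
PSO∖claimed = {0/1}

missing: T0.r0=0 T1.r0=1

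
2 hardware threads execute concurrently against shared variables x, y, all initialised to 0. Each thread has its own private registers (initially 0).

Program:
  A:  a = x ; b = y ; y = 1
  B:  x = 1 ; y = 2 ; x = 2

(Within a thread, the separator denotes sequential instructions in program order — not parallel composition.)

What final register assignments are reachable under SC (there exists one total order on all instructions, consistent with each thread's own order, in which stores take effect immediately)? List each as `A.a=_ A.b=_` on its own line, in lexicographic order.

outcome vector order: (A.a,A.b)
|SC outcomes| = 5

A.a=0 A.b=0
A.a=0 A.b=2
A.a=1 A.b=0
A.a=1 A.b=2
A.a=2 A.b=2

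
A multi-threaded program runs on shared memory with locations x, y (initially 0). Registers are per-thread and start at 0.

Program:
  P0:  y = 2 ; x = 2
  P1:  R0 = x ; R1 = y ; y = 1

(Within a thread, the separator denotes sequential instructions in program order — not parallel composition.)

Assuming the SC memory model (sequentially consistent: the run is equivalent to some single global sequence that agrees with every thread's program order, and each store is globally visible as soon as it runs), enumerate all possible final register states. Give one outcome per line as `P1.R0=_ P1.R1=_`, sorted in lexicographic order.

outcome vector order: (P1.R0,P1.R1)
|SC outcomes| = 3

P1.R0=0 P1.R1=0
P1.R0=0 P1.R1=2
P1.R0=2 P1.R1=2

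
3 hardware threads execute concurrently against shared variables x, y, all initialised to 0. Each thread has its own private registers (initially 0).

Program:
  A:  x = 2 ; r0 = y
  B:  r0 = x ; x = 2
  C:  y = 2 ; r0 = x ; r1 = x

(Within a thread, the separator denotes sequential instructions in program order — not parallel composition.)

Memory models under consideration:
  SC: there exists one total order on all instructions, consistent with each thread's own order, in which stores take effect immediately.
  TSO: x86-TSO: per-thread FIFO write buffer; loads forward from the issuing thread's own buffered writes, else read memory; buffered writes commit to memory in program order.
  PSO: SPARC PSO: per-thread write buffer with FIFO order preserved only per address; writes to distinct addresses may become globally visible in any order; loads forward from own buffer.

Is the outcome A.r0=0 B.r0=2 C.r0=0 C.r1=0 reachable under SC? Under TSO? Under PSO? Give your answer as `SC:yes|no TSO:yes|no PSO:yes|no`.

SC:no TSO:yes PSO:yes

outcome vector order: (A.r0,B.r0,C.r0,C.r1)
SC: 8 outcomes — {(0,0,2,2) (0,2,2,2) (2,0,0,0) (2,0,0,2) (2,0,2,2) (2,2,0,0) (2,2,0,2) (2,2,2,2)}
TSO: 12 outcomes — {(0,0,0,0) (0,0,0,2) (0,0,2,2) (0,2,0,0) (0,2,0,2) (0,2,2,2) (2,0,0,0) (2,0,0,2) (2,0,2,2) (2,2,0,0) (2,2,0,2) (2,2,2,2)}
PSO: 12 outcomes — {(0,0,0,0) (0,0,0,2) (0,0,2,2) (0,2,0,0) (0,2,0,2) (0,2,2,2) (2,0,0,0) (2,0,0,2) (2,0,2,2) (2,2,0,0) (2,2,0,2) (2,2,2,2)}
target (0,2,0,0) ∈ {TSO,PSO}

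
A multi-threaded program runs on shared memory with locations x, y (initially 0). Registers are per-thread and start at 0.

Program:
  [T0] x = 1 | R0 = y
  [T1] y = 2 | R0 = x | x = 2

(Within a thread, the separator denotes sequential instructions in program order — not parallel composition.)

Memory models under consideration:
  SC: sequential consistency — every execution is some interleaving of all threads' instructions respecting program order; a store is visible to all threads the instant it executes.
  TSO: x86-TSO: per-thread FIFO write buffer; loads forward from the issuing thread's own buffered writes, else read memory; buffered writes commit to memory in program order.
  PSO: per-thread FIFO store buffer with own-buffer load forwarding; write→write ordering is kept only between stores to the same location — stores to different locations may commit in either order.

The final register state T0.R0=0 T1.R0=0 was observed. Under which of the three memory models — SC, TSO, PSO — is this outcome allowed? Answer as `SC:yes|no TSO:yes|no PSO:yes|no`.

outcome vector order: (T0.R0,T1.R0)
SC (3): <0 1>, <2 0>, <2 1>
TSO (4): <0 0>, <0 1>, <2 0>, <2 1>
PSO (4): <0 0>, <0 1>, <2 0>, <2 1>
target <0 0> ∈ {TSO,PSO}

SC:no TSO:yes PSO:yes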